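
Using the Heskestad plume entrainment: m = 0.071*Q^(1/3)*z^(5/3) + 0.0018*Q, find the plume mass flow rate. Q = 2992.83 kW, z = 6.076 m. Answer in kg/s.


Q^(1/3) = 14.411
z^(5/3) = 20.232
First term = 0.071 * 14.411 * 20.232 = 20.701
Second term = 0.0018 * 2992.83 = 5.3871
m = 26.088 kg/s

26.088 kg/s


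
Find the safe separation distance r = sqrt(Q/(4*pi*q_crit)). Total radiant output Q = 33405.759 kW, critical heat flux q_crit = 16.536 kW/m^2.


4*pi*q_crit = 207.80
Q/(4*pi*q_crit) = 160.76
r = sqrt(160.76) = 12.679 m

12.679 m


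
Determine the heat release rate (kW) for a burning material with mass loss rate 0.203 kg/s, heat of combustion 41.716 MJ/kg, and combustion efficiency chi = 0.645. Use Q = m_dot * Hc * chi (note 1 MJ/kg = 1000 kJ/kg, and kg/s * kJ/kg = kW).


Hc = 41.716 MJ/kg = 41.716 * 1000 kJ/kg = 41716 kJ/kg
Q = 0.203 kg/s * 41716 kJ/kg * 0.645 = 5462.1 kW

5462.1 kW


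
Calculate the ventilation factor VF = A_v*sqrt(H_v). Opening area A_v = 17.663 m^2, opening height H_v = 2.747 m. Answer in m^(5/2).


sqrt(H_v) = 1.6574
VF = 17.663 * 1.6574 = 29.275 m^(5/2)

29.275 m^(5/2)


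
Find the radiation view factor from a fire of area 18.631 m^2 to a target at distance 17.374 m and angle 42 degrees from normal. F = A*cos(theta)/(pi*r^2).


cos(42 deg) = 0.74314
pi*r^2 = 948.31
F = 18.631 * 0.74314 / 948.31 = 0.014600

0.014600


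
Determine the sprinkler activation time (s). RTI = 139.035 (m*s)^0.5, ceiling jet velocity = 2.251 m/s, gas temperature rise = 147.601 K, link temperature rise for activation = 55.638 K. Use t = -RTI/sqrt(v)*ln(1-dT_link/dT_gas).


dT_link/dT_gas = 0.37695
ln(1 - 0.37695) = -0.47313
t = -139.035 / sqrt(2.251) * -0.47313 = 43.844 s

43.844 s


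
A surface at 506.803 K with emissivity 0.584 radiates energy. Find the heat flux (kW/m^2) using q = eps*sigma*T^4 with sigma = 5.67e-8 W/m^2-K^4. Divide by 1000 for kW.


T^4 = 6.5972e+10
q = 0.584 * 5.67e-8 * 6.5972e+10 / 1000 = 2.1845 kW/m^2

2.1845 kW/m^2


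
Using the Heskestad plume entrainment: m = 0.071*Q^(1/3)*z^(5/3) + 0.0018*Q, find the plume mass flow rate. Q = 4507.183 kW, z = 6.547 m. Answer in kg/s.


Q^(1/3) = 16.518
z^(5/3) = 22.912
First term = 0.071 * 16.518 * 22.912 = 26.872
Second term = 0.0018 * 4507.183 = 8.1129
m = 34.985 kg/s

34.985 kg/s


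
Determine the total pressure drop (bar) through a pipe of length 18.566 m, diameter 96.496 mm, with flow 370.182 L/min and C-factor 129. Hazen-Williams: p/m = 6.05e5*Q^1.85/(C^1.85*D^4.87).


Q^1.85 = 56438
C^1.85 = 8027.7
D^4.87 = 4.6191e+09
p/m = 0.00092081 bar/m
p_total = 0.00092081 * 18.566 = 0.017096 bar

0.017096 bar


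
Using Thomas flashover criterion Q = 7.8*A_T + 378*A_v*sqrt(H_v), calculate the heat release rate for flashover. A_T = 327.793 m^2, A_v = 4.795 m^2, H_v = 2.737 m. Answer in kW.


7.8*A_T = 2556.8
sqrt(H_v) = 1.6544
378*A_v*sqrt(H_v) = 2998.6
Q = 2556.8 + 2998.6 = 5555.4 kW

5555.4 kW


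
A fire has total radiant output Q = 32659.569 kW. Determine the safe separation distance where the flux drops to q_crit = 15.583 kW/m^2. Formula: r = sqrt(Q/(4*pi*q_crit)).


4*pi*q_crit = 195.82
Q/(4*pi*q_crit) = 166.78
r = sqrt(166.78) = 12.914 m

12.914 m


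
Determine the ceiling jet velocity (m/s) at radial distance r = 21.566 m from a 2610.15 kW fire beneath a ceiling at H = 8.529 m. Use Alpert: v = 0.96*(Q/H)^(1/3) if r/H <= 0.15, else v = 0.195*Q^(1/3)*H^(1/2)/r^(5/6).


r/H = 21.566 / 8.529 = 2.5285
r/H > 0.15, so v = 0.195*Q^(1/3)*H^(1/2)/r^(5/6)
Q^(1/3) = 13.769
H^(1/2) = 2.9204
r^(5/6) = 12.926
v = 0.195 * 13.769 * 2.9204 / 12.926 = 0.60659 m/s

0.60659 m/s


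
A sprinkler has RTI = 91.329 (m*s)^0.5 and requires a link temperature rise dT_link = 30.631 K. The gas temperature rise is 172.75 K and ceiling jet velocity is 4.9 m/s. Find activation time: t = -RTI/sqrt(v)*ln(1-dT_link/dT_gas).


dT_link/dT_gas = 0.17731
ln(1 - 0.17731) = -0.19518
t = -91.329 / sqrt(4.9) * -0.19518 = 8.0528 s

8.0528 s


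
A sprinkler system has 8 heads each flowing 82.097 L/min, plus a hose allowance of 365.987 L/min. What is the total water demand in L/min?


Sprinkler demand = 8 * 82.097 = 656.776 L/min
Total = 656.776 + 365.987 = 1022.763 L/min

1022.763 L/min


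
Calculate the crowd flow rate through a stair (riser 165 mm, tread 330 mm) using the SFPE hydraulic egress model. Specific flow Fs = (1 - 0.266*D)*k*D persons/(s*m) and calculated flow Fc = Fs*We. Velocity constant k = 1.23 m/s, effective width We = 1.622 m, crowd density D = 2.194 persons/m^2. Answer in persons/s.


1 - 0.266*D = 1 - 0.266*2.194 = 0.41640
Fs = 0.41640 * 1.23 * 2.194 = 1.1237 persons/(s*m)
Fc = 1.1237 * 1.622 = 1.8226 persons/s

1.8226 persons/s


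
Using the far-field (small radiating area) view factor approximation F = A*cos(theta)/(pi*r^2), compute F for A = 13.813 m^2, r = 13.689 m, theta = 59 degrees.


cos(59 deg) = 0.51504
pi*r^2 = 588.70
F = 13.813 * 0.51504 / 588.70 = 0.012085

0.012085


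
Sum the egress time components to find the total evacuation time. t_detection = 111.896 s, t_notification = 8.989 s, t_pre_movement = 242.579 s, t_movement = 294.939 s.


Total = 111.896 + 8.989 + 242.579 + 294.939 = 658.403 s

658.403 s


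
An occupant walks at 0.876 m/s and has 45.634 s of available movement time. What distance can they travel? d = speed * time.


d = 0.876 * 45.634 = 39.975 m

39.975 m


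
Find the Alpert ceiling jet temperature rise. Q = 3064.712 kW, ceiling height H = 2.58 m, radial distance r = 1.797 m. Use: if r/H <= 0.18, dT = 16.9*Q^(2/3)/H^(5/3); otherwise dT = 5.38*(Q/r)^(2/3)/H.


r/H = 1.797 / 2.58 = 0.69651
r/H > 0.18, so dT = 5.38*(Q/r)^(2/3)/H
Q/r = 1705.5
(Q/r)^(2/3) = 142.75
dT = 5.38 * 142.75 / 2.58 = 297.66 K

297.66 K


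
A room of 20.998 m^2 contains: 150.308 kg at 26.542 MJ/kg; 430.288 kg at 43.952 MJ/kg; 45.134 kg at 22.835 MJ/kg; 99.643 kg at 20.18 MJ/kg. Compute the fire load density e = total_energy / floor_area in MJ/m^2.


Total energy = 150.308*26.542 + 430.288*43.952 + 45.134*22.835 + 99.643*20.18
= 3989.475 + 18912.02 + 1030.635 + 2010.796
= 25942.92 MJ
e = 25942.92 / 20.998 = 1235.5 MJ/m^2

1235.5 MJ/m^2


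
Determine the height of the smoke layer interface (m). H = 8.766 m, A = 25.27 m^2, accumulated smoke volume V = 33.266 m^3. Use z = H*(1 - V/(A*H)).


V/(A*H) = 0.15017
1 - 0.15017 = 0.84983
z = 8.766 * 0.84983 = 7.4496 m

7.4496 m


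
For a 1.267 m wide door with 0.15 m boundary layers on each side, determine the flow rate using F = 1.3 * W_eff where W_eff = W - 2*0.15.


W_eff = 1.267 - 0.30 = 0.967 m
F = 1.3 * 0.967 = 1.2571 persons/s

1.2571 persons/s


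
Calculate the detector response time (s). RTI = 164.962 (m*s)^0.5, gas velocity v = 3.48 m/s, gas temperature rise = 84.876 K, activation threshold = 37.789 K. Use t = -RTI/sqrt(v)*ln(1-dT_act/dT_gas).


dT_act/dT_gas = 0.44523
ln(1 - 0.44523) = -0.58919
t = -164.962 / sqrt(3.48) * -0.58919 = 52.102 s

52.102 s


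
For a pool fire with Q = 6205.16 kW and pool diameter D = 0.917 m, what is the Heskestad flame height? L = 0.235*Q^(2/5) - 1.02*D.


Q^(2/5) = 32.893
0.235 * Q^(2/5) = 7.7298
1.02 * D = 0.93534
L = 6.7945 m

6.7945 m


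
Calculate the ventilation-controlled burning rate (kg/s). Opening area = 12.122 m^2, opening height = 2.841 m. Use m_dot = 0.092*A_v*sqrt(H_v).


sqrt(H_v) = 1.6855
m_dot = 0.092 * 12.122 * 1.6855 = 1.8797 kg/s

1.8797 kg/s


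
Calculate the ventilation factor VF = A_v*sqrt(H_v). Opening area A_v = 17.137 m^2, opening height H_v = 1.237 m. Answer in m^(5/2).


sqrt(H_v) = 1.1122
VF = 17.137 * 1.1122 = 19.060 m^(5/2)

19.060 m^(5/2)


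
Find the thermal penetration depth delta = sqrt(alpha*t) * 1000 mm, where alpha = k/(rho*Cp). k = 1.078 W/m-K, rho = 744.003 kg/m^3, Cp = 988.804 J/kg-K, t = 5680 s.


alpha = 1.078 / (744.003 * 988.804) = 1.4653e-06 m^2/s
alpha * t = 0.0083230
delta = sqrt(0.0083230) * 1000 = 91.231 mm

91.231 mm


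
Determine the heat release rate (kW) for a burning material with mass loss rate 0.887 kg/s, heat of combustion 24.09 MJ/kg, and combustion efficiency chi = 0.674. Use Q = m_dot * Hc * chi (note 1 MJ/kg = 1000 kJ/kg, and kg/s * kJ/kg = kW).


Hc = 24.09 MJ/kg = 24.09 * 1000 kJ/kg = 24090 kJ/kg
Q = 0.887 kg/s * 24090 kJ/kg * 0.674 = 14402 kW

14402 kW


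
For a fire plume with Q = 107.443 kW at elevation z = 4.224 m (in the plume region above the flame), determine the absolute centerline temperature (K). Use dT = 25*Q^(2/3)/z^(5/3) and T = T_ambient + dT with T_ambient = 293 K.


Q^(2/3) = 22.601
z^(5/3) = 11.038
dT = 25 * 22.601 / 11.038 = 51.190 K
T = 293 + 51.190 = 344.19 K

344.19 K


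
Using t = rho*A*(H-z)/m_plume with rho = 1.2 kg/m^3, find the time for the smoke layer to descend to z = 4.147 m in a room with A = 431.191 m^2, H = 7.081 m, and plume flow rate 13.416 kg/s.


H - z = 2.934 m
t = 1.2 * 431.191 * 2.934 / 13.416 = 113.16 s

113.16 s


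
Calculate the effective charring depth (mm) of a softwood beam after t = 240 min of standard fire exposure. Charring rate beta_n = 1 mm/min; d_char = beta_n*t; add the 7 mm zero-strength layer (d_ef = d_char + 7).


d_char = 1 * 240 = 240 mm
d_ef = 240 + 1.0*7 = 247 mm

247 mm


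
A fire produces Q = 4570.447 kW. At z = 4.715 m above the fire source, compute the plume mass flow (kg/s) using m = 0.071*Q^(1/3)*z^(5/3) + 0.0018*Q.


Q^(1/3) = 16.595
z^(5/3) = 13.258
First term = 0.071 * 16.595 * 13.258 = 15.621
Second term = 0.0018 * 4570.447 = 8.2268
m = 23.848 kg/s

23.848 kg/s


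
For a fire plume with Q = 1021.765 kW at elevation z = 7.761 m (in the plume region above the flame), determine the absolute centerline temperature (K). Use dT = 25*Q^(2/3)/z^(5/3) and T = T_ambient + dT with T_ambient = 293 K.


Q^(2/3) = 101.45
z^(5/3) = 30.423
dT = 25 * 101.45 / 30.423 = 83.364 K
T = 293 + 83.364 = 376.36 K

376.36 K


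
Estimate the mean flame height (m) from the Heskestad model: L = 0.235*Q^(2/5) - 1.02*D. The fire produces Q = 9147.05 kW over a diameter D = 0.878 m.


Q^(2/5) = 38.416
0.235 * Q^(2/5) = 9.0278
1.02 * D = 0.89556
L = 8.1322 m

8.1322 m


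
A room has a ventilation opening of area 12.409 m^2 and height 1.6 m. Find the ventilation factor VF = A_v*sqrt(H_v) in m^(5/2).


sqrt(H_v) = 1.2649
VF = 12.409 * 1.2649 = 15.696 m^(5/2)

15.696 m^(5/2)


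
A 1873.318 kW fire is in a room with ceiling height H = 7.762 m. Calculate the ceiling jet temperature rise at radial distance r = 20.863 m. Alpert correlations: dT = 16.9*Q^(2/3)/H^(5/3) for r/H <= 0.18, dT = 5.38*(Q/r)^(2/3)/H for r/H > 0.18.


r/H = 20.863 / 7.762 = 2.6878
r/H > 0.18, so dT = 5.38*(Q/r)^(2/3)/H
Q/r = 89.791
(Q/r)^(2/3) = 20.052
dT = 5.38 * 20.052 / 7.762 = 13.898 K

13.898 K


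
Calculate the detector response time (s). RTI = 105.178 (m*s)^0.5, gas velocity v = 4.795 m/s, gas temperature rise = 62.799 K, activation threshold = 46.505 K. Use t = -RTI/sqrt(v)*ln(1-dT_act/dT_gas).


dT_act/dT_gas = 0.74054
ln(1 - 0.74054) = -1.3491
t = -105.178 / sqrt(4.795) * -1.3491 = 64.802 s

64.802 s


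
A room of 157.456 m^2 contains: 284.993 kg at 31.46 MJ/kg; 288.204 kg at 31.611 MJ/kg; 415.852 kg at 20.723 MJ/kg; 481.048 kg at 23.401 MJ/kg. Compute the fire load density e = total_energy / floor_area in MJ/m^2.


Total energy = 284.993*31.46 + 288.204*31.611 + 415.852*20.723 + 481.048*23.401
= 8965.880 + 9110.417 + 8617.701 + 11257.00
= 37951.00 MJ
e = 37951.00 / 157.456 = 241.03 MJ/m^2

241.03 MJ/m^2


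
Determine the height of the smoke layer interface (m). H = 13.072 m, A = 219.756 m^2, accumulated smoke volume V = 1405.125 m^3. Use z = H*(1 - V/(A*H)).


V/(A*H) = 0.48914
1 - 0.48914 = 0.51086
z = 13.072 * 0.51086 = 6.6780 m

6.6780 m


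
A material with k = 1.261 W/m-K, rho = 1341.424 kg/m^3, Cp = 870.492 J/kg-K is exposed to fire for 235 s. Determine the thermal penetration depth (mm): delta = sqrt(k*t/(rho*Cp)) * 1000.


alpha = 1.261 / (1341.424 * 870.492) = 1.0799e-06 m^2/s
alpha * t = 0.00025378
delta = sqrt(0.00025378) * 1000 = 15.930 mm

15.930 mm


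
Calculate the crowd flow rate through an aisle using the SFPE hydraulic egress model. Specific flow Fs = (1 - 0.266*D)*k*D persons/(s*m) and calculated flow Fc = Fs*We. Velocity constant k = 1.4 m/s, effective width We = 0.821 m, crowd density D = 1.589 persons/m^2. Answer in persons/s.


1 - 0.266*D = 1 - 0.266*1.589 = 0.57733
Fs = 0.57733 * 1.4 * 1.589 = 1.2843 persons/(s*m)
Fc = 1.2843 * 0.821 = 1.0544 persons/s

1.0544 persons/s


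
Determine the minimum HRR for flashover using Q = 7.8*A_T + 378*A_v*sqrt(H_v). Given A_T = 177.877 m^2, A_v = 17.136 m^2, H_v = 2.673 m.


7.8*A_T = 1387.4
sqrt(H_v) = 1.6349
378*A_v*sqrt(H_v) = 10590
Q = 1387.4 + 10590 = 11978 kW

11978 kW


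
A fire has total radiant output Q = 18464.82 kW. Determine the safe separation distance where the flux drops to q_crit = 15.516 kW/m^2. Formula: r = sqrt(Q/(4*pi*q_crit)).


4*pi*q_crit = 194.98
Q/(4*pi*q_crit) = 94.701
r = sqrt(94.701) = 9.7315 m

9.7315 m


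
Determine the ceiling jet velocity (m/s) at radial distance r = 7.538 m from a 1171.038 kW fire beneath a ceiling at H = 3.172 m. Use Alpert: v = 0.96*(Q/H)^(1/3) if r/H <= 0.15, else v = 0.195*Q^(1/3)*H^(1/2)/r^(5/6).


r/H = 7.538 / 3.172 = 2.3764
r/H > 0.15, so v = 0.195*Q^(1/3)*H^(1/2)/r^(5/6)
Q^(1/3) = 10.540
H^(1/2) = 1.7810
r^(5/6) = 5.3833
v = 0.195 * 10.540 * 1.7810 / 5.3833 = 0.68000 m/s

0.68000 m/s


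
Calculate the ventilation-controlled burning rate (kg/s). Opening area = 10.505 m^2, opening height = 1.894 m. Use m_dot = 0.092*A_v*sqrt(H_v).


sqrt(H_v) = 1.3762
m_dot = 0.092 * 10.505 * 1.3762 = 1.3301 kg/s

1.3301 kg/s


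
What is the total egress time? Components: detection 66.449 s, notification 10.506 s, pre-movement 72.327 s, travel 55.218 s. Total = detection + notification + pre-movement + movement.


Total = 66.449 + 10.506 + 72.327 + 55.218 = 204.5 s

204.5 s


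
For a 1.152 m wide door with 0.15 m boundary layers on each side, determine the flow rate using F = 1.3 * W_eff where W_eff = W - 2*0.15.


W_eff = 1.152 - 0.30 = 0.852 m
F = 1.3 * 0.852 = 1.1076 persons/s

1.1076 persons/s


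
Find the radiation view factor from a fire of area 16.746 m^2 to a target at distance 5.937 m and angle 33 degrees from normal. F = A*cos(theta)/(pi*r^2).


cos(33 deg) = 0.83867
pi*r^2 = 110.73
F = 16.746 * 0.83867 / 110.73 = 0.12683

0.12683


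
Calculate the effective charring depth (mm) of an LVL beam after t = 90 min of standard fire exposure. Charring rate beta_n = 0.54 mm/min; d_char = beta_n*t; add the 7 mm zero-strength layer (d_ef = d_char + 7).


d_char = 0.54 * 90 = 48.6 mm
d_ef = 48.6 + 1.0*7 = 55.6 mm

55.6 mm


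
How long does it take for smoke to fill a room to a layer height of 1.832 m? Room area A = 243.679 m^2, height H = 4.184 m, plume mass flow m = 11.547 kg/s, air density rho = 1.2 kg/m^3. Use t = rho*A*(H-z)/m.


H - z = 2.352 m
t = 1.2 * 243.679 * 2.352 / 11.547 = 59.562 s

59.562 s


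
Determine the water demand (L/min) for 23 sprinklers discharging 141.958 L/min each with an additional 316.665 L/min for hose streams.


Sprinkler demand = 23 * 141.958 = 3265.034 L/min
Total = 3265.034 + 316.665 = 3581.699 L/min

3581.699 L/min


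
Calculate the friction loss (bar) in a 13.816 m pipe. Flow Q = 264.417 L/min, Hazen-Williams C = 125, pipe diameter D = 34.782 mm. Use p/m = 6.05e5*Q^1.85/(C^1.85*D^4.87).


Q^1.85 = 30286
C^1.85 = 7573.3
D^4.87 = 3.2092e+07
p/m = 0.075389 bar/m
p_total = 0.075389 * 13.816 = 1.0416 bar

1.0416 bar


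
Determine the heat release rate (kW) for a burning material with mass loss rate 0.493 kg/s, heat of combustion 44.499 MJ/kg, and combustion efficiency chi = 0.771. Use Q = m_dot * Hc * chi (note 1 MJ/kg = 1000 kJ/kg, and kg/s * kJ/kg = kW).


Hc = 44.499 MJ/kg = 44.499 * 1000 kJ/kg = 44499 kJ/kg
Q = 0.493 kg/s * 44499 kJ/kg * 0.771 = 16914 kW

16914 kW


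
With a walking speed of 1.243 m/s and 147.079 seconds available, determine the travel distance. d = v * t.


d = 1.243 * 147.079 = 182.82 m

182.82 m


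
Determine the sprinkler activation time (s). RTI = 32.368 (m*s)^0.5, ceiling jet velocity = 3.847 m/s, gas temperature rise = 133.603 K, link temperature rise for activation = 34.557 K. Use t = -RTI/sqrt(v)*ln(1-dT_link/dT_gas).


dT_link/dT_gas = 0.25865
ln(1 - 0.25865) = -0.29929
t = -32.368 / sqrt(3.847) * -0.29929 = 4.9391 s

4.9391 s


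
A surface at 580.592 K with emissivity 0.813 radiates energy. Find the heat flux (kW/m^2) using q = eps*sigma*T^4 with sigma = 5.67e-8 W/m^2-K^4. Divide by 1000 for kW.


T^4 = 1.1363e+11
q = 0.813 * 5.67e-8 * 1.1363e+11 / 1000 = 5.2379 kW/m^2

5.2379 kW/m^2


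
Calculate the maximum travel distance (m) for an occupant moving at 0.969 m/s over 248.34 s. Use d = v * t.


d = 0.969 * 248.34 = 240.64 m

240.64 m


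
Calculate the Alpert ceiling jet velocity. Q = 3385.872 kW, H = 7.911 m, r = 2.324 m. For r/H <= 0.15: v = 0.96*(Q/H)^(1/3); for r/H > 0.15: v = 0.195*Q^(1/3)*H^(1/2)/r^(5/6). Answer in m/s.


r/H = 2.324 / 7.911 = 0.29377
r/H > 0.15, so v = 0.195*Q^(1/3)*H^(1/2)/r^(5/6)
Q^(1/3) = 15.016
H^(1/2) = 2.8126
r^(5/6) = 2.0193
v = 0.195 * 15.016 * 2.8126 / 2.0193 = 4.0786 m/s

4.0786 m/s


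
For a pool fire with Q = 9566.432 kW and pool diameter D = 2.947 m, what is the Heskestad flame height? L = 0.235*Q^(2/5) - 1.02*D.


Q^(2/5) = 39.111
0.235 * Q^(2/5) = 9.1911
1.02 * D = 3.0059
L = 6.1852 m

6.1852 m


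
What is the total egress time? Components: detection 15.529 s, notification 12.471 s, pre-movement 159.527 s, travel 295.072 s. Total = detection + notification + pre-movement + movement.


Total = 15.529 + 12.471 + 159.527 + 295.072 = 482.599 s

482.599 s


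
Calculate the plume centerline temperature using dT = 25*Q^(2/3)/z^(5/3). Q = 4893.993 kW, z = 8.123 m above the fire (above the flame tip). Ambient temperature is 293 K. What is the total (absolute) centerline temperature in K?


Q^(2/3) = 288.25
z^(5/3) = 32.824
dT = 25 * 288.25 / 32.824 = 219.54 K
T = 293 + 219.54 = 512.54 K

512.54 K


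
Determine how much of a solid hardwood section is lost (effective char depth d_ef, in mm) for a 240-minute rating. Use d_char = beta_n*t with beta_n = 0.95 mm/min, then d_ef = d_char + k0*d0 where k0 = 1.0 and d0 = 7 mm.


d_char = 0.95 * 240 = 228 mm
d_ef = 228 + 1.0*7 = 235 mm

235 mm


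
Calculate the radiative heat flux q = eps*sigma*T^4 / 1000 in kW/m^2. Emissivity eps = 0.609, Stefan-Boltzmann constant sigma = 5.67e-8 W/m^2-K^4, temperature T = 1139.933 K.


T^4 = 1.6886e+12
q = 0.609 * 5.67e-8 * 1.6886e+12 / 1000 = 58.307 kW/m^2

58.307 kW/m^2


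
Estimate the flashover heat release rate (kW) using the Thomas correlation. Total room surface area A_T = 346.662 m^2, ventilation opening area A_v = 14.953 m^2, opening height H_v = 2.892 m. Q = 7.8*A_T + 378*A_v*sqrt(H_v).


7.8*A_T = 2704.0
sqrt(H_v) = 1.7006
378*A_v*sqrt(H_v) = 9612.1
Q = 2704.0 + 9612.1 = 12316 kW

12316 kW


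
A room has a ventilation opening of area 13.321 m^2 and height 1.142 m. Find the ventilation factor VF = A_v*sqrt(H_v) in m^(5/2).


sqrt(H_v) = 1.0686
VF = 13.321 * 1.0686 = 14.235 m^(5/2)

14.235 m^(5/2)


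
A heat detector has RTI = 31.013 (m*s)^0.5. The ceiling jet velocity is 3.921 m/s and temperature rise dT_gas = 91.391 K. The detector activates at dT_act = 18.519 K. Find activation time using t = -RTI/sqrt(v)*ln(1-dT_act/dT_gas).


dT_act/dT_gas = 0.20263
ln(1 - 0.20263) = -0.22644
t = -31.013 / sqrt(3.921) * -0.22644 = 3.5465 s

3.5465 s


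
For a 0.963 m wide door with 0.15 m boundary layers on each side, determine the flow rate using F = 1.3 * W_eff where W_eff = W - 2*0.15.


W_eff = 0.963 - 0.30 = 0.663 m
F = 1.3 * 0.663 = 0.86190 persons/s

0.86190 persons/s


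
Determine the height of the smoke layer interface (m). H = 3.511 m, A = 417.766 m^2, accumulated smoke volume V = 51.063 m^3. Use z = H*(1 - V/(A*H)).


V/(A*H) = 0.034813
1 - 0.034813 = 0.96519
z = 3.511 * 0.96519 = 3.3888 m

3.3888 m


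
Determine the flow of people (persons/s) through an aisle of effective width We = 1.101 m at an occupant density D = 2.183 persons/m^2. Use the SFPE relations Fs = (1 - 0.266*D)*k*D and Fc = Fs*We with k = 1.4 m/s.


1 - 0.266*D = 1 - 0.266*2.183 = 0.41932
Fs = 0.41932 * 1.4 * 2.183 = 1.2815 persons/(s*m)
Fc = 1.2815 * 1.101 = 1.4110 persons/s

1.4110 persons/s


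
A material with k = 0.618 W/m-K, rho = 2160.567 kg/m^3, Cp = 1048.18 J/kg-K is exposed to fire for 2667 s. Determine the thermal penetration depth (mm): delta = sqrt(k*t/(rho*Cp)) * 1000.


alpha = 0.618 / (2160.567 * 1048.18) = 2.7289e-07 m^2/s
alpha * t = 0.00072779
delta = sqrt(0.00072779) * 1000 = 26.978 mm

26.978 mm


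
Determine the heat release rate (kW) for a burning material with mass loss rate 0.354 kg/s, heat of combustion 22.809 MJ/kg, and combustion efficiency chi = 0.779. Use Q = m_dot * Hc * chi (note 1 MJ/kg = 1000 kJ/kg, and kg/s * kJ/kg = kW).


Hc = 22.809 MJ/kg = 22.809 * 1000 kJ/kg = 22809 kJ/kg
Q = 0.354 kg/s * 22809 kJ/kg * 0.779 = 6289.9 kW

6289.9 kW


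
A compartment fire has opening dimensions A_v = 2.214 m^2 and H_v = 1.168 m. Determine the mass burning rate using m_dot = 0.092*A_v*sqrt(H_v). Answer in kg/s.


sqrt(H_v) = 1.0807
m_dot = 0.092 * 2.214 * 1.0807 = 0.22013 kg/s

0.22013 kg/s


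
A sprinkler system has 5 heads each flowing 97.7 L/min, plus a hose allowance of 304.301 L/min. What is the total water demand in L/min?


Sprinkler demand = 5 * 97.7 = 488.5 L/min
Total = 488.5 + 304.301 = 792.801 L/min

792.801 L/min


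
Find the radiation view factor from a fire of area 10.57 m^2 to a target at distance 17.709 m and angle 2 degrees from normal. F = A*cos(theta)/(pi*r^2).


cos(2 deg) = 0.99939
pi*r^2 = 985.23
F = 10.57 * 0.99939 / 985.23 = 0.010722

0.010722


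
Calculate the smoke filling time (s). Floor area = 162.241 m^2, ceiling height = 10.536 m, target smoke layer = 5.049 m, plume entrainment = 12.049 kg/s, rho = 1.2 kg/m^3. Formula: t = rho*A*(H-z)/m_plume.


H - z = 5.487 m
t = 1.2 * 162.241 * 5.487 / 12.049 = 88.660 s

88.660 s


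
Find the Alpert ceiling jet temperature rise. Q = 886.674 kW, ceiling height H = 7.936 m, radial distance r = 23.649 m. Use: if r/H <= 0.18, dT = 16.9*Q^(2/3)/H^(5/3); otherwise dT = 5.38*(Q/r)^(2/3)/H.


r/H = 23.649 / 7.936 = 2.9800
r/H > 0.18, so dT = 5.38*(Q/r)^(2/3)/H
Q/r = 37.493
(Q/r)^(2/3) = 11.202
dT = 5.38 * 11.202 / 7.936 = 7.5942 K

7.5942 K


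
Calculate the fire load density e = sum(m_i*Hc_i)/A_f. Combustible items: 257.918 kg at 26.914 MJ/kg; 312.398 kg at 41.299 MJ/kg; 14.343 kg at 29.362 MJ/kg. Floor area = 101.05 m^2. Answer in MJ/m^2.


Total energy = 257.918*26.914 + 312.398*41.299 + 14.343*29.362
= 6941.605 + 12901.73 + 421.1392
= 20264.47 MJ
e = 20264.47 / 101.05 = 200.54 MJ/m^2

200.54 MJ/m^2


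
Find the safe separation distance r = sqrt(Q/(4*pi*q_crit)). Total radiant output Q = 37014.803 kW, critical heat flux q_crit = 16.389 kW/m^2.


4*pi*q_crit = 205.95
Q/(4*pi*q_crit) = 179.73
r = sqrt(179.73) = 13.406 m

13.406 m


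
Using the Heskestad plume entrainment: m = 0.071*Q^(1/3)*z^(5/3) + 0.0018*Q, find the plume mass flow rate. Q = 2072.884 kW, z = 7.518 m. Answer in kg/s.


Q^(1/3) = 12.750
z^(5/3) = 28.852
First term = 0.071 * 12.750 * 28.852 = 26.119
Second term = 0.0018 * 2072.884 = 3.7312
m = 29.850 kg/s

29.850 kg/s


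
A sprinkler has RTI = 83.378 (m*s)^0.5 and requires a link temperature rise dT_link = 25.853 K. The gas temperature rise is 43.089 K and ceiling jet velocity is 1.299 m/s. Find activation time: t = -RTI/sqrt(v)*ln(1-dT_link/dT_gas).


dT_link/dT_gas = 0.59999
ln(1 - 0.59999) = -0.91627
t = -83.378 / sqrt(1.299) * -0.91627 = 67.030 s

67.030 s


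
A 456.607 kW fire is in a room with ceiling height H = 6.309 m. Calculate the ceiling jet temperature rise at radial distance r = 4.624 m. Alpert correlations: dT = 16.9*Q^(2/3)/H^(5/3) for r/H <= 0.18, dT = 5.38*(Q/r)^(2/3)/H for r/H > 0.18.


r/H = 4.624 / 6.309 = 0.73292
r/H > 0.18, so dT = 5.38*(Q/r)^(2/3)/H
Q/r = 98.747
(Q/r)^(2/3) = 21.364
dT = 5.38 * 21.364 / 6.309 = 18.218 K

18.218 K


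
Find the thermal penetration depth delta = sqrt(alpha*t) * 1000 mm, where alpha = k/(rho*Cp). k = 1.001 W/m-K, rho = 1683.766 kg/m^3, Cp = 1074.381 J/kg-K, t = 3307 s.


alpha = 1.001 / (1683.766 * 1074.381) = 5.5334e-07 m^2/s
alpha * t = 0.0018299
delta = sqrt(0.0018299) * 1000 = 42.777 mm

42.777 mm


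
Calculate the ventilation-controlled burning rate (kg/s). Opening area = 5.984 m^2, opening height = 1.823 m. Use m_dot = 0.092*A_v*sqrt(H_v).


sqrt(H_v) = 1.3502
m_dot = 0.092 * 5.984 * 1.3502 = 0.74331 kg/s

0.74331 kg/s


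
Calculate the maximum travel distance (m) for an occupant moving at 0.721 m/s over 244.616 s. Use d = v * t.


d = 0.721 * 244.616 = 176.37 m

176.37 m


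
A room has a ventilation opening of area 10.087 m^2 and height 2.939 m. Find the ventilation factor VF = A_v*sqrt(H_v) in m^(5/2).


sqrt(H_v) = 1.7144
VF = 10.087 * 1.7144 = 17.293 m^(5/2)

17.293 m^(5/2)


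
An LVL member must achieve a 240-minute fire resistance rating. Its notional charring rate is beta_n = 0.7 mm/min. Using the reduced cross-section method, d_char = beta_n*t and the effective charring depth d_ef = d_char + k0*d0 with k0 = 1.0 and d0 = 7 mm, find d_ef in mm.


d_char = 0.7 * 240 = 168 mm
d_ef = 168 + 1.0*7 = 175 mm

175 mm


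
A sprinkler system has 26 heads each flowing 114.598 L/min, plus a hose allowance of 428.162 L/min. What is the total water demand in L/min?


Sprinkler demand = 26 * 114.598 = 2979.548 L/min
Total = 2979.548 + 428.162 = 3407.71 L/min

3407.71 L/min


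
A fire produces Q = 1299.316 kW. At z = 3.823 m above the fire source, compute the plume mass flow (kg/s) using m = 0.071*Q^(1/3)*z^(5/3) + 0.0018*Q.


Q^(1/3) = 10.912
z^(5/3) = 9.3470
First term = 0.071 * 10.912 * 9.3470 = 7.2416
Second term = 0.0018 * 1299.316 = 2.3388
m = 9.5804 kg/s

9.5804 kg/s


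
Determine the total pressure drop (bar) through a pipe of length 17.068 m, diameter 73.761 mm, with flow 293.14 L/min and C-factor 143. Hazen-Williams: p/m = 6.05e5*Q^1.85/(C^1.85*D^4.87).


Q^1.85 = 36651
C^1.85 = 9713.4
D^4.87 = 1.2483e+09
p/m = 0.0018288 bar/m
p_total = 0.0018288 * 17.068 = 0.031213 bar

0.031213 bar


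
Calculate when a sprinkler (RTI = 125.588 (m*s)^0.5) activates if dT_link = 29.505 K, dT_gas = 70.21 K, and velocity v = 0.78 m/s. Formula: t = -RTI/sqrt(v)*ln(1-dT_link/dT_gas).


dT_link/dT_gas = 0.42024
ln(1 - 0.42024) = -0.54514
t = -125.588 / sqrt(0.78) * -0.54514 = 77.519 s

77.519 s


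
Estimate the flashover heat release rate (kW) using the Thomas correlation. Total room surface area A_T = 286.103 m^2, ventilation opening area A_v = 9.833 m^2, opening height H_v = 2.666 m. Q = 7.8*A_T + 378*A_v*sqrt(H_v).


7.8*A_T = 2231.6
sqrt(H_v) = 1.6328
378*A_v*sqrt(H_v) = 6068.9
Q = 2231.6 + 6068.9 = 8300.5 kW

8300.5 kW


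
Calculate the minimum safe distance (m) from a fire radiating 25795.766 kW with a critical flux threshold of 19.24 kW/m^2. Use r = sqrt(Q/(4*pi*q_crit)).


4*pi*q_crit = 241.78
Q/(4*pi*q_crit) = 106.69
r = sqrt(106.69) = 10.329 m

10.329 m


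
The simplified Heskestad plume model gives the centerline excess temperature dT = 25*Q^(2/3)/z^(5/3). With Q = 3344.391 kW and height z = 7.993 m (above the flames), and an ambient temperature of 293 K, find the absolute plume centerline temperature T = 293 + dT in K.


Q^(2/3) = 223.64
z^(5/3) = 31.953
dT = 25 * 223.64 / 31.953 = 174.97 K
T = 293 + 174.97 = 467.97 K

467.97 K


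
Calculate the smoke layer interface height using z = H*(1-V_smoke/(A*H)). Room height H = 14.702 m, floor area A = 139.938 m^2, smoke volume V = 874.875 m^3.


V/(A*H) = 0.42524
1 - 0.42524 = 0.57476
z = 14.702 * 0.57476 = 8.4501 m

8.4501 m


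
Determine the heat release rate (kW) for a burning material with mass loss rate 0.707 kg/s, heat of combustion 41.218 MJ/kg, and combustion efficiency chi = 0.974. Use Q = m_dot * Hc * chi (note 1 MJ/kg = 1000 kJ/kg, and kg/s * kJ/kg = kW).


Hc = 41.218 MJ/kg = 41.218 * 1000 kJ/kg = 41218 kJ/kg
Q = 0.707 kg/s * 41218 kJ/kg * 0.974 = 28383 kW

28383 kW


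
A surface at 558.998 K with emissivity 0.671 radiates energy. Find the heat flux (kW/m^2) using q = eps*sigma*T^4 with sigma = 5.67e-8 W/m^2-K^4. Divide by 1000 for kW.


T^4 = 9.7643e+10
q = 0.671 * 5.67e-8 * 9.7643e+10 / 1000 = 3.7149 kW/m^2

3.7149 kW/m^2


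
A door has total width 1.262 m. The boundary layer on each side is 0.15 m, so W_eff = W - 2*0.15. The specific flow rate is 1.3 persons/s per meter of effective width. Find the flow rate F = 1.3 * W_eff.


W_eff = 1.262 - 0.30 = 0.962 m
F = 1.3 * 0.962 = 1.2506 persons/s

1.2506 persons/s


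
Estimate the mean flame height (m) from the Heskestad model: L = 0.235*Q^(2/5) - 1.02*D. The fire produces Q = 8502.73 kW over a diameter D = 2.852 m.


Q^(2/5) = 37.310
0.235 * Q^(2/5) = 8.7678
1.02 * D = 2.9090
L = 5.8588 m

5.8588 m


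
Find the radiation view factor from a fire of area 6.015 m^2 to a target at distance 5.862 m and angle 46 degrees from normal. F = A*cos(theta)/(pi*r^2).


cos(46 deg) = 0.69466
pi*r^2 = 107.95
F = 6.015 * 0.69466 / 107.95 = 0.038705

0.038705


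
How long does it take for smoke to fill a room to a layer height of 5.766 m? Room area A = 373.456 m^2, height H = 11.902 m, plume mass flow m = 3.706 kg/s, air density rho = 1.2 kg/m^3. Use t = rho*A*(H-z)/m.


H - z = 6.136 m
t = 1.2 * 373.456 * 6.136 / 3.706 = 741.99 s

741.99 s


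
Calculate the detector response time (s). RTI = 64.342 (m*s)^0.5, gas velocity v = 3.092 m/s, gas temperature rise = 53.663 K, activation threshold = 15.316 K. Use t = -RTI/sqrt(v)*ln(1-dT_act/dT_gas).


dT_act/dT_gas = 0.28541
ln(1 - 0.28541) = -0.33605
t = -64.342 / sqrt(3.092) * -0.33605 = 12.296 s

12.296 s


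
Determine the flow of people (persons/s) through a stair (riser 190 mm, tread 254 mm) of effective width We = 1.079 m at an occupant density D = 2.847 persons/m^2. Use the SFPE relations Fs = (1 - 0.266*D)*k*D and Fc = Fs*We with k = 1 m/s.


1 - 0.266*D = 1 - 0.266*2.847 = 0.24270
Fs = 0.24270 * 1 * 2.847 = 0.69096 persons/(s*m)
Fc = 0.69096 * 1.079 = 0.74555 persons/s

0.74555 persons/s


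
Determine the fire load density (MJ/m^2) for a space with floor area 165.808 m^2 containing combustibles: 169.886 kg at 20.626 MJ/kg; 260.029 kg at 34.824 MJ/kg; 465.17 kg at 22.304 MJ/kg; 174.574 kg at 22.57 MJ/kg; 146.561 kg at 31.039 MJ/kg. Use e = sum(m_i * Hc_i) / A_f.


Total energy = 169.886*20.626 + 260.029*34.824 + 465.17*22.304 + 174.574*22.57 + 146.561*31.039
= 3504.069 + 9055.250 + 10375.15 + 3940.135 + 4549.107
= 31423.71 MJ
e = 31423.71 / 165.808 = 189.52 MJ/m^2

189.52 MJ/m^2


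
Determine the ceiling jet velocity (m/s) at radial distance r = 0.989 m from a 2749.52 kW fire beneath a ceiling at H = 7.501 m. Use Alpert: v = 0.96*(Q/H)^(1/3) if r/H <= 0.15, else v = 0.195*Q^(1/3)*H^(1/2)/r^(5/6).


r/H = 0.989 / 7.501 = 0.13185
r/H <= 0.15, so v = 0.96*(Q/H)^(1/3)
Q/H = 366.55
(Q/H)^(1/3) = 7.1567
v = 0.96 * 7.1567 = 6.8704 m/s

6.8704 m/s


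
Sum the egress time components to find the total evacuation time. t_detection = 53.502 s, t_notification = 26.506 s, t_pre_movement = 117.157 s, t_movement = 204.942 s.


Total = 53.502 + 26.506 + 117.157 + 204.942 = 402.107 s

402.107 s


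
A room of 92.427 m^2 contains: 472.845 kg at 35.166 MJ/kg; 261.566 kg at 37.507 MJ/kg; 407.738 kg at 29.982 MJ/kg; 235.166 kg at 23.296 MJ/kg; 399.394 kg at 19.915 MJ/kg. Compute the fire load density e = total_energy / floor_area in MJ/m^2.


Total energy = 472.845*35.166 + 261.566*37.507 + 407.738*29.982 + 235.166*23.296 + 399.394*19.915
= 16628.07 + 9810.556 + 12224.80 + 5478.427 + 7953.932
= 52095.78 MJ
e = 52095.78 / 92.427 = 563.64 MJ/m^2

563.64 MJ/m^2


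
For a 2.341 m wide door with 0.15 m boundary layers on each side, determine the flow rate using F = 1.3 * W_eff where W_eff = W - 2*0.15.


W_eff = 2.341 - 0.30 = 2.041 m
F = 1.3 * 2.041 = 2.6533 persons/s

2.6533 persons/s


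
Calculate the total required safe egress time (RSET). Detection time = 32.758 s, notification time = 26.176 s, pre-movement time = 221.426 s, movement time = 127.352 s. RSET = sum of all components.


Total = 32.758 + 26.176 + 221.426 + 127.352 = 407.712 s

407.712 s


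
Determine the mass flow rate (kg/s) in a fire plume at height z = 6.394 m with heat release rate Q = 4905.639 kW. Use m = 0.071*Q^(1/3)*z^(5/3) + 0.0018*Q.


Q^(1/3) = 16.992
z^(5/3) = 22.027
First term = 0.071 * 16.992 * 22.027 = 26.573
Second term = 0.0018 * 4905.639 = 8.8302
m = 35.403 kg/s

35.403 kg/s


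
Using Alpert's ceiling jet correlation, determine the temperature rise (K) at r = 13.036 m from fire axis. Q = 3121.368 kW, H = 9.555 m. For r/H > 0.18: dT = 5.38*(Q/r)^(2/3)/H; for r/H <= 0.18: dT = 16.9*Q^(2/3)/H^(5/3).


r/H = 13.036 / 9.555 = 1.3643
r/H > 0.18, so dT = 5.38*(Q/r)^(2/3)/H
Q/r = 239.44
(Q/r)^(2/3) = 38.560
dT = 5.38 * 38.560 / 9.555 = 21.711 K

21.711 K


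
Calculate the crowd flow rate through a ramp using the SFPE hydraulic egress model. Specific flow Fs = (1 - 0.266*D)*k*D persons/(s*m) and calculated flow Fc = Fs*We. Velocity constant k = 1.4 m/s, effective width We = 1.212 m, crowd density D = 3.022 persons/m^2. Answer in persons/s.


1 - 0.266*D = 1 - 0.266*3.022 = 0.19615
Fs = 0.19615 * 1.4 * 3.022 = 0.82986 persons/(s*m)
Fc = 0.82986 * 1.212 = 1.0058 persons/s

1.0058 persons/s


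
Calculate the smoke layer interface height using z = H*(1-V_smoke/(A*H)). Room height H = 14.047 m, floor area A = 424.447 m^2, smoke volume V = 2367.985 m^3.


V/(A*H) = 0.39717
1 - 0.39717 = 0.60283
z = 14.047 * 0.60283 = 8.4680 m

8.4680 m


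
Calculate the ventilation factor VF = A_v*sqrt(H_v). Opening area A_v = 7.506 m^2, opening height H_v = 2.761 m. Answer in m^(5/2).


sqrt(H_v) = 1.6616
VF = 7.506 * 1.6616 = 12.472 m^(5/2)

12.472 m^(5/2)


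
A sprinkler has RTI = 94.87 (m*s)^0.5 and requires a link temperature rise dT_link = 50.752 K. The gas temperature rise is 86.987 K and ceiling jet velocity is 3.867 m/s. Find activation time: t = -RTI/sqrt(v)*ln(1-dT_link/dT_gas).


dT_link/dT_gas = 0.58344
ln(1 - 0.58344) = -0.87573
t = -94.87 / sqrt(3.867) * -0.87573 = 42.249 s

42.249 s


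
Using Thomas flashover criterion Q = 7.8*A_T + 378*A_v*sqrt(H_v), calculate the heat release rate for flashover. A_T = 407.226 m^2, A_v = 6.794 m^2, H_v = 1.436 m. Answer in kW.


7.8*A_T = 3176.4
sqrt(H_v) = 1.1983
378*A_v*sqrt(H_v) = 3077.5
Q = 3176.4 + 3077.5 = 6253.8 kW

6253.8 kW


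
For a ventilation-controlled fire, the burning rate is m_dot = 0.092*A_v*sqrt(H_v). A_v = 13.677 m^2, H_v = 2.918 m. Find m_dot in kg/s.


sqrt(H_v) = 1.7082
m_dot = 0.092 * 13.677 * 1.7082 = 2.1494 kg/s

2.1494 kg/s


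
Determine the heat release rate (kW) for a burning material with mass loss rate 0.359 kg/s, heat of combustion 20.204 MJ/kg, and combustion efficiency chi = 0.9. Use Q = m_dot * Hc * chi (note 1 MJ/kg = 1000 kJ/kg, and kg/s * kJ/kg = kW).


Hc = 20.204 MJ/kg = 20.204 * 1000 kJ/kg = 20204 kJ/kg
Q = 0.359 kg/s * 20204 kJ/kg * 0.9 = 6527.9 kW

6527.9 kW


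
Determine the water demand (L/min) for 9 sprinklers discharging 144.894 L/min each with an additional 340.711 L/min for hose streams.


Sprinkler demand = 9 * 144.894 = 1304.046 L/min
Total = 1304.046 + 340.711 = 1644.757 L/min

1644.757 L/min


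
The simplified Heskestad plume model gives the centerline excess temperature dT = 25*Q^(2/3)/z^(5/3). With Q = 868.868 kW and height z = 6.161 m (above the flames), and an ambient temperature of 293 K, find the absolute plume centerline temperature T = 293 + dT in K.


Q^(2/3) = 91.055
z^(5/3) = 20.705
dT = 25 * 91.055 / 20.705 = 109.94 K
T = 293 + 109.94 = 402.94 K

402.94 K


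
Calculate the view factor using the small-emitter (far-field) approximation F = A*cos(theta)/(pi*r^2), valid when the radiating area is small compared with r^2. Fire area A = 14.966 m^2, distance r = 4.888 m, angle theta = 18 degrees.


cos(18 deg) = 0.95106
pi*r^2 = 75.061
F = 14.966 * 0.95106 / 75.061 = 0.18963

0.18963


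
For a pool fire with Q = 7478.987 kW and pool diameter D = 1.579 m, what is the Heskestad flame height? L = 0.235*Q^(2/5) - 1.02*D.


Q^(2/5) = 35.444
0.235 * Q^(2/5) = 8.3292
1.02 * D = 1.6106
L = 6.7187 m

6.7187 m


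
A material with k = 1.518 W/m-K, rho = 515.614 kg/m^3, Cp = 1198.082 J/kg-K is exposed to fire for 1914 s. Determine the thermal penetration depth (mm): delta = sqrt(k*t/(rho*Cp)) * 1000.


alpha = 1.518 / (515.614 * 1198.082) = 2.4573e-06 m^2/s
alpha * t = 0.0047033
delta = sqrt(0.0047033) * 1000 = 68.581 mm

68.581 mm


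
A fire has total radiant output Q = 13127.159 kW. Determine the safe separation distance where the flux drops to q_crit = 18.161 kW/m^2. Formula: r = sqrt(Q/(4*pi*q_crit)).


4*pi*q_crit = 228.22
Q/(4*pi*q_crit) = 57.520
r = sqrt(57.520) = 7.5842 m

7.5842 m


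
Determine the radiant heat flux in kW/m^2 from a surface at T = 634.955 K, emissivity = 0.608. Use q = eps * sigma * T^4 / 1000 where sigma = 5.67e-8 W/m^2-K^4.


T^4 = 1.6254e+11
q = 0.608 * 5.67e-8 * 1.6254e+11 / 1000 = 5.6035 kW/m^2

5.6035 kW/m^2


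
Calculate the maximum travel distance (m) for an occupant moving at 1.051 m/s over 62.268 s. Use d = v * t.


d = 1.051 * 62.268 = 65.444 m

65.444 m


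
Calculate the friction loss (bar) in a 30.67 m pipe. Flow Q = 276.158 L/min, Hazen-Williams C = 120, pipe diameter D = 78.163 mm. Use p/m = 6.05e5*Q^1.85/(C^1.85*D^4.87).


Q^1.85 = 32820
C^1.85 = 7022.4
D^4.87 = 1.6554e+09
p/m = 0.0017080 bar/m
p_total = 0.0017080 * 30.67 = 0.052385 bar

0.052385 bar


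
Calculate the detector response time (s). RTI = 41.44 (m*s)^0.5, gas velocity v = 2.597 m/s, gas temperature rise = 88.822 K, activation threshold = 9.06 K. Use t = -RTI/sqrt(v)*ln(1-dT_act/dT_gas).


dT_act/dT_gas = 0.10200
ln(1 - 0.10200) = -0.10759
t = -41.44 / sqrt(2.597) * -0.10759 = 2.7666 s

2.7666 s


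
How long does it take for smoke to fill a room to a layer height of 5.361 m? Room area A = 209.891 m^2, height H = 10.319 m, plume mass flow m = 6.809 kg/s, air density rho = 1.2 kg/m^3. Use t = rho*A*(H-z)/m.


H - z = 4.958 m
t = 1.2 * 209.891 * 4.958 / 6.809 = 183.40 s

183.40 s


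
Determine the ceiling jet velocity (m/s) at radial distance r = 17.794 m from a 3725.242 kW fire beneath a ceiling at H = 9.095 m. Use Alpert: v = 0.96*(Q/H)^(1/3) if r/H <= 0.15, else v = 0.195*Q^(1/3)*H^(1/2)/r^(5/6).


r/H = 17.794 / 9.095 = 1.9565
r/H > 0.15, so v = 0.195*Q^(1/3)*H^(1/2)/r^(5/6)
Q^(1/3) = 15.502
H^(1/2) = 3.0158
r^(5/6) = 11.013
v = 0.195 * 15.502 * 3.0158 / 11.013 = 0.82780 m/s

0.82780 m/s


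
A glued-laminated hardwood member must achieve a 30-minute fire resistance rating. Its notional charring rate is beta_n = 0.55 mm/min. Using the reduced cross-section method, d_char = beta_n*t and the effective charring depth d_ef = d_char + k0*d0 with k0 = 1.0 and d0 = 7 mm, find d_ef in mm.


d_char = 0.55 * 30 = 16.5 mm
d_ef = 16.5 + 1.0*7 = 23.5 mm

23.5 mm


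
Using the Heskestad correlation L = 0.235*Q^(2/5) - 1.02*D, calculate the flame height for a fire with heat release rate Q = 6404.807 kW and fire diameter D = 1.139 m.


Q^(2/5) = 33.312
0.235 * Q^(2/5) = 7.8284
1.02 * D = 1.1618
L = 6.6666 m

6.6666 m


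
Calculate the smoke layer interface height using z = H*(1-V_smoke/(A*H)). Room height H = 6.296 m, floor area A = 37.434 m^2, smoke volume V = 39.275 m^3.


V/(A*H) = 0.16664
1 - 0.16664 = 0.83336
z = 6.296 * 0.83336 = 5.2468 m

5.2468 m
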